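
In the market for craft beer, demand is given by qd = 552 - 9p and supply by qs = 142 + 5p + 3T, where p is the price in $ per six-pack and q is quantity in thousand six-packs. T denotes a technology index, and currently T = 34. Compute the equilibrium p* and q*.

p* = 22, q* = 354

With T = 34, supply is qs = 244 + 5p.
The market clears where 552 - 9p = 244 + 5p. Rearranging, 14p = 308, hence p* = 22.
Then q* = 552 - 9(22) = 354.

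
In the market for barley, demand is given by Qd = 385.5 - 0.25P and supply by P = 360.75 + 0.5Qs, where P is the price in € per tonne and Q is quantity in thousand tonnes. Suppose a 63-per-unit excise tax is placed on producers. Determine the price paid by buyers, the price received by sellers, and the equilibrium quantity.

P_b = 548, P_s = 485, Q = 248.5

Rewriting in direct form: Qs = -721.5 + 2P.
Producers keep P_s = P_b - 63 per unit, so supply in terms of the buyer price is Qs = -847.5 + 2P_b.
Equate demand and the shifted supply: 385.5 - 0.25P_b = -847.5 + 2P_b, giving 2.25P_b = 1233, so P_b = 548.
So P_s = 485 and the quantity traded is Q = 385.5 - 0.25(548) = 248.5.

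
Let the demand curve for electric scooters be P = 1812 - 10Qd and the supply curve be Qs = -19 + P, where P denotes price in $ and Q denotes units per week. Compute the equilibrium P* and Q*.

Solving each curve for Q: Qd = 181.2 - 0.1P.
At equilibrium Qd = Qs, so 181.2 - 0.1P = -19 + P; collecting terms, 200.2 = 1.1P and P* = 182.
Plugging P* into demand: Q* = 181.2 - 0.1(182) = 163.

P* = 182, Q* = 163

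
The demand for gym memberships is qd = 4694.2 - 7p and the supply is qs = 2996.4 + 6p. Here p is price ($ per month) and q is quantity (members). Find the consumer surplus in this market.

Equating demand and supply, 4694.2 - 7p = 2996.4 + 6p gives 13p = 1697.8, so p* = 130.6.
Then q* = 4694.2 - 7(130.6) = 3780.
Demand choke price (qd = 0): p = 4694.2/7 = 670.6. Consumer surplus = ½ × (670.6 - 130.6) × 3780 = 1020600.

Consumer surplus = 1020600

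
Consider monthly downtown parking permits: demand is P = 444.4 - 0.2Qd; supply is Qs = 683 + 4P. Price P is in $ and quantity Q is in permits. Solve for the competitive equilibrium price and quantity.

P* = 171, Q* = 1367

Solving each curve for Q: Qd = 2222 - 5P.
At equilibrium Qd = Qs, so 2222 - 5P = 683 + 4P; collecting terms, 1539 = 9P and P* = 171.
Plugging P* into demand: Q* = 2222 - 5(171) = 1367.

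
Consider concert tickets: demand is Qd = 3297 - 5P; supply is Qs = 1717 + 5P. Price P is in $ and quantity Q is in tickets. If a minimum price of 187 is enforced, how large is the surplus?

At P = 187: Qd = 2362 and Qs = 2652.
Surplus = Qs - Qd = 2652 - 2362 = 290.

Surplus = 290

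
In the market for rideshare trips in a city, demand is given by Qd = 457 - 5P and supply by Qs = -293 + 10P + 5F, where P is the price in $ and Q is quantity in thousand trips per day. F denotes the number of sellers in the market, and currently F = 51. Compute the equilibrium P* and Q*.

With F = 51, supply is Qs = -38 + 10P.
Set Qd = Qs: 457 - 5P = -38 + 10P, so 495 = 15P and P* = 33.
From the demand curve, Q* = 457 - 5(33) = 292.

P* = 33, Q* = 292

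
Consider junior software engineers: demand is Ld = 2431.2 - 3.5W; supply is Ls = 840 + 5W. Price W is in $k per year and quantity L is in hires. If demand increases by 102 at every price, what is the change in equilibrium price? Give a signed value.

ΔW = 12

The market clears where 2431.2 - 3.5W = 840 + 5W. Rearranging, 8.5W = 1591.2, hence W* = 187.2.
Plugging W* into demand: L* = 2431.2 - 3.5(187.2) = 1776.
After the shift, demand is Ld = 2533.2 - 3.5W.
The new intersection has 1693.2 = 8.5W, i.e. W = 199.2, L = 1836.
ΔW = 199.2 - 187.2 = 12.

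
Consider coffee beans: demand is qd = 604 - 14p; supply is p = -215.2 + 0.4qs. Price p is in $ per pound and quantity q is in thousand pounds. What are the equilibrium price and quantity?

p* = 4, q* = 548

Rewriting in direct form: qs = 538 + 2.5p.
Equating demand and supply, 604 - 14p = 538 + 2.5p gives 16.5p = 66, so p* = 4.
Substitute back: q* = 604 - 14(4) = 548.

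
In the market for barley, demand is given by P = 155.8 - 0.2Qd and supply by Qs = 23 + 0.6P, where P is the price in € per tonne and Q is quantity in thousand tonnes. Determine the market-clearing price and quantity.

In direct form, Qd = 779 - 5P.
At equilibrium Qd = Qs, so 779 - 5P = 23 + 0.6P; collecting terms, 756 = 5.6P and P* = 135.
Then Q* = 779 - 5(135) = 104.

P* = 135, Q* = 104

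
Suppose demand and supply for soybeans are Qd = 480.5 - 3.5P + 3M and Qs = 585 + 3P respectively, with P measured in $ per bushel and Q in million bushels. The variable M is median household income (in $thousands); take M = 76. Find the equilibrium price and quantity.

With M = 76, demand is Qd = 708.5 - 3.5P.
At equilibrium Qd = Qs, so 708.5 - 3.5P = 585 + 3P; collecting terms, 123.5 = 6.5P and P* = 19.
From the demand curve, Q* = 708.5 - 3.5(19) = 642.

P* = 19, Q* = 642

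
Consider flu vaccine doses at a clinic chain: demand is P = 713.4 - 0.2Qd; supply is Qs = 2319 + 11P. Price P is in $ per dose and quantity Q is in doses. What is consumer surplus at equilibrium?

Consumer surplus = 1009332.9

Rewriting in direct form: Qd = 3567 - 5P.
Set Qd = Qs: 3567 - 5P = 2319 + 11P, so 1248 = 16P and P* = 78.
From the demand curve, Q* = 3567 - 5(78) = 3177.
Demand choke price (Qd = 0): P = 3567/5 = 713.4. Consumer surplus = ½ × (713.4 - 78) × 3177 = 1009332.9.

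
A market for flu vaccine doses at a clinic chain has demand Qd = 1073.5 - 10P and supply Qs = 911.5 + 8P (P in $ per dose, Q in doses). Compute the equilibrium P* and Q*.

The market clears where 1073.5 - 10P = 911.5 + 8P. Rearranging, 18P = 162, hence P* = 9.
From the demand curve, Q* = 1073.5 - 10(9) = 983.5.

P* = 9, Q* = 983.5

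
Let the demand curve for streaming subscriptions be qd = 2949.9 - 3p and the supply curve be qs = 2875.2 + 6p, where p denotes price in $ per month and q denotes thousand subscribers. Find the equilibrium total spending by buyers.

Total spending by buyers = 24277.5

The market clears where 2949.9 - 3p = 2875.2 + 6p. Rearranging, 9p = 74.7, hence p* = 8.3.
Plugging p* into demand: q* = 2949.9 - 3(8.3) = 2925.
Total spending by buyers = p* × q* = 8.3 × 2925 = 24277.5.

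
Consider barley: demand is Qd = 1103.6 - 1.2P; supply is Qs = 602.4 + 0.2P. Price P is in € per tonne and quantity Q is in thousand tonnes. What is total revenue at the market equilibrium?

Total revenue = 241292

Set Qd = Qs: 1103.6 - 1.2P = 602.4 + 0.2P, so 501.2 = 1.4P and P* = 358.
From the demand curve, Q* = 1103.6 - 1.2(358) = 674.
Total revenue = P* × Q* = 358 × 674 = 241292.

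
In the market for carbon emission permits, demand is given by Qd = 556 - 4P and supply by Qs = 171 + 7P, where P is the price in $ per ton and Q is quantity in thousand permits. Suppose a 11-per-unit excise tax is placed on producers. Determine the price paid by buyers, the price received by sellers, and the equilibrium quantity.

With a tax of 11 on producers, they supply based on the net price P_s = P_b - 11, so Qs = 94 + 7P_b.
Market clearing requires 556 - 4P_b = 94 + 7P_b; hence 462 = 11P_b and P_b = 42.
Then P_s = 42 - 11 = 31 and Q = 556 - 4(42) = 388.

P_b = 42, P_s = 31, Q = 388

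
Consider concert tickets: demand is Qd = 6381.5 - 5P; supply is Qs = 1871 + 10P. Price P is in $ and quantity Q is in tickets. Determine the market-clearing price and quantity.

The market clears where 6381.5 - 5P = 1871 + 10P. Rearranging, 15P = 4510.5, hence P* = 300.7.
From the demand curve, Q* = 6381.5 - 5(300.7) = 4878.

P* = 300.7, Q* = 4878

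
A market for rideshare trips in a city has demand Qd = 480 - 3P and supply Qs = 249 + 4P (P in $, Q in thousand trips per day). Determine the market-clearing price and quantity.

P* = 33, Q* = 381

Set Qd = Qs: 480 - 3P = 249 + 4P, so 231 = 7P and P* = 33.
Plugging P* into demand: Q* = 480 - 3(33) = 381.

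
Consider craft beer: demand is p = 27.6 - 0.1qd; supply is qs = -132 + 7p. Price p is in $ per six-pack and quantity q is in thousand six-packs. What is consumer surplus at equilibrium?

Inverting to quantity form: qd = 276 - 10p.
The market clears where 276 - 10p = -132 + 7p. Rearranging, 17p = 408, hence p* = 24.
Plugging p* into demand: q* = 276 - 10(24) = 36.
Demand choke price (qd = 0): p = 276/10 = 27.6. Consumer surplus = ½ × (27.6 - 24) × 36 = 64.8.

Consumer surplus = 64.8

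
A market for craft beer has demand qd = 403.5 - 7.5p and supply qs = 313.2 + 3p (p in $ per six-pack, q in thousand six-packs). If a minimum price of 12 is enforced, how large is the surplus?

Surplus = 35.7

With p fixed at 12, quantity demanded is 313.5 and quantity supplied is 349.2.
Surplus = qs - qd = 349.2 - 313.5 = 35.7.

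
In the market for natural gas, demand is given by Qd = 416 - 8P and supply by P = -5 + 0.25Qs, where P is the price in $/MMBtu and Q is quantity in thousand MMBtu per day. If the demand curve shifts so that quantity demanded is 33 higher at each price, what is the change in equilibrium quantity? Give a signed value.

ΔQ = 11

Inverting to quantity form: Qs = 20 + 4P.
At equilibrium Qd = Qs, so 416 - 8P = 20 + 4P; collecting terms, 396 = 12P and P* = 33.
From the demand curve, Q* = 416 - 8(33) = 152.
After the shift, demand is Qd = 449 - 8P.
New equilibrium: 429 = 12P, so P = 35.75 and Q = 163.
ΔQ = 163 - 152 = 11.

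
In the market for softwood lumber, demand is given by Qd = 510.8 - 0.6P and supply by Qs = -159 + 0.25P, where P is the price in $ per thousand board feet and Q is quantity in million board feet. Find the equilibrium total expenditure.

Equating demand and supply, 510.8 - 0.6P = -159 + 0.25P gives 0.85P = 669.8, so P* = 788.
Substitute back: Q* = 510.8 - 0.6(788) = 38.
Total expenditure = P* × Q* = 788 × 38 = 29944.

Total expenditure = 29944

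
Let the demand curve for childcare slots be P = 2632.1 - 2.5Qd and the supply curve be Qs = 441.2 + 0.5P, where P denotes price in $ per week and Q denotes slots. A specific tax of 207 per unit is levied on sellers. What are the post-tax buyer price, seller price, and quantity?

P_b = 794.6, P_s = 587.6, Q = 735

In direct form, Qd = 1052.84 - 0.4P.
Sellers keep P_s = P_b - 207 per unit, so supply in terms of the buyer price is Qs = 337.7 + 0.5P_b.
Set Qd = Qs: 1052.84 - 0.4P_b = 337.7 + 0.5P_b, so 715.14 = 0.9P_b and P_b = 794.6.
So P_s = 587.6 and the quantity traded is Q = 1052.84 - 0.4(794.6) = 735.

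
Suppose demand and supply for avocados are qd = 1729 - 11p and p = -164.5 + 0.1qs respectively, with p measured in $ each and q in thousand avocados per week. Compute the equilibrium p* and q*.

p* = 4, q* = 1685

Rewriting in direct form: qs = 1645 + 10p.
The market clears where 1729 - 11p = 1645 + 10p. Rearranging, 21p = 84, hence p* = 4.
Plugging p* into demand: q* = 1729 - 11(4) = 1685.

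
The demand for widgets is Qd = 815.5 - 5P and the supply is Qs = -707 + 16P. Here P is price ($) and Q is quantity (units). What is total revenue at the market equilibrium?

At equilibrium Qd = Qs, so 815.5 - 5P = -707 + 16P; collecting terms, 1522.5 = 21P and P* = 72.5.
From the demand curve, Q* = 815.5 - 5(72.5) = 453.
Total revenue = P* × Q* = 72.5 × 453 = 32842.5.

Total revenue = 32842.5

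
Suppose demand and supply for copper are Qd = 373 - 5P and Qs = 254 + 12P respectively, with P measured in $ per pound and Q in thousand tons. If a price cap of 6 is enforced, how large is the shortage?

Shortage = 17

With P fixed at 6, quantity demanded is 343 and quantity supplied is 326.
Shortage = Qd - Qs = 343 - 326 = 17.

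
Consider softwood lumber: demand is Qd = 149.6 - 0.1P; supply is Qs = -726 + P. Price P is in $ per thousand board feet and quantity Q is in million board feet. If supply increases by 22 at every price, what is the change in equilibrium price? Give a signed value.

The market clears where 149.6 - 0.1P = -726 + P. Rearranging, 1.1P = 875.6, hence P* = 796.
Substitute back: Q* = 149.6 - 0.1(796) = 70.
After the shift, supply is Qs = -704 + P.
The new intersection has 853.6 = 1.1P, i.e. P = 776, Q = 72.
ΔP = 776 - 796 = -20.

ΔP = -20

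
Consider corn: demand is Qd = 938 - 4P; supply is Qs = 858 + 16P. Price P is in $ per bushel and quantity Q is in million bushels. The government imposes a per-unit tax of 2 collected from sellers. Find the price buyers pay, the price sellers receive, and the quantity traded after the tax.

Sellers keep P_s = P_b - 2 per unit, so supply in terms of the buyer price is Qs = 826 + 16P_b.
Set Qd = Qs: 938 - 4P_b = 826 + 16P_b, so 112 = 20P_b and P_b = 5.6.
So P_s = 3.6 and the quantity traded is Q = 938 - 4(5.6) = 915.6.

P_b = 5.6, P_s = 3.6, Q = 915.6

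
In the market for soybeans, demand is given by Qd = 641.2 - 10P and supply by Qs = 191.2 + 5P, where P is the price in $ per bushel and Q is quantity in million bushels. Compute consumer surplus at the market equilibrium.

Consumer surplus = 5820.872

The market clears where 641.2 - 10P = 191.2 + 5P. Rearranging, 15P = 450, hence P* = 30.
Plugging P* into demand: Q* = 641.2 - 10(30) = 341.2.
Demand choke price (Qd = 0): P = 641.2/10 = 64.12. Consumer surplus = ½ × (64.12 - 30) × 341.2 = 5820.872.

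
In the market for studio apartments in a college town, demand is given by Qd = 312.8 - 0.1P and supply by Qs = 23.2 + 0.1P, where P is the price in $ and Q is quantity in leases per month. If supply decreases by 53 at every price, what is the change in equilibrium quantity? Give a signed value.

ΔQ = -26.5

Equating demand and supply, 312.8 - 0.1P = 23.2 + 0.1P gives 0.2P = 289.6, so P* = 1448.
Substitute back: Q* = 312.8 - 0.1(1448) = 168.
After the shift, supply is Qs = -29.8 + 0.1P.
Re-solving, 0.2P = 342.6 gives P = 1713 and Q = 141.5.
ΔQ = 141.5 - 168 = -26.5.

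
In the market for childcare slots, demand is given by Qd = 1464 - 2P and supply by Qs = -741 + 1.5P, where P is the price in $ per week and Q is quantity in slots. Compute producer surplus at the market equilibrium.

Producer surplus = 13872

Equating demand and supply, 1464 - 2P = -741 + 1.5P gives 3.5P = 2205, so P* = 630.
Then Q* = 1464 - 2(630) = 204.
Supply choke price (Qs = 0): P = 494. Producer surplus = ½ × (630 - 494) × 204 = 13872.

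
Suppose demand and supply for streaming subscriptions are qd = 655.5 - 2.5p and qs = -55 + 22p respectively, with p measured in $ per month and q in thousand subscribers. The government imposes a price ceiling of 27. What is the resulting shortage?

At p = 27: qd = 588 and qs = 539.
Shortage = qd - qs = 588 - 539 = 49.

Shortage = 49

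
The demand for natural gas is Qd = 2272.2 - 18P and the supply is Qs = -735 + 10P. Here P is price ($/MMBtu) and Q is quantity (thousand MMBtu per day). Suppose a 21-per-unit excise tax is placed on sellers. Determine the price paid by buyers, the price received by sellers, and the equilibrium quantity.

With a tax of 21 on sellers, they supply based on the net price P_s = P_b - 21, so Qs = -945 + 10P_b.
Market clearing requires 2272.2 - 18P_b = -945 + 10P_b; hence 3217.2 = 28P_b and P_b = 114.9.
Then P_s = 114.9 - 21 = 93.9 and Q = 2272.2 - 18(114.9) = 204.

P_b = 114.9, P_s = 93.9, Q = 204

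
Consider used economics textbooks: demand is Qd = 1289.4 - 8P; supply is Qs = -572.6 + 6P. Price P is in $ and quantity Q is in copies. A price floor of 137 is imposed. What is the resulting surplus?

Surplus = 56

Evaluating both curves at the floor price 137 gives Qd = 193.4, Qs = 249.4.
Surplus = Qs - Qd = 249.4 - 193.4 = 56.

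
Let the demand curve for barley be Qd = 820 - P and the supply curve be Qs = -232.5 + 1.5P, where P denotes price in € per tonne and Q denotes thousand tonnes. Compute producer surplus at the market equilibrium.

Producer surplus = 53067

At equilibrium Qd = Qs, so 820 - P = -232.5 + 1.5P; collecting terms, 1052.5 = 2.5P and P* = 421.
Plugging P* into demand: Q* = 820 - 421 = 399.
Supply choke price (Qs = 0): P = 155. Producer surplus = ½ × (421 - 155) × 399 = 53067.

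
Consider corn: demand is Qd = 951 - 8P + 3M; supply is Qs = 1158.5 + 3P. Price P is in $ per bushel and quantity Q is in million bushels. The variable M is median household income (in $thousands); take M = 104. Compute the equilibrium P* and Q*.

P* = 9.5, Q* = 1187

With M = 104, demand is Qd = 1263 - 8P.
At equilibrium Qd = Qs, so 1263 - 8P = 1158.5 + 3P; collecting terms, 104.5 = 11P and P* = 9.5.
Substitute back: Q* = 1263 - 8(9.5) = 1187.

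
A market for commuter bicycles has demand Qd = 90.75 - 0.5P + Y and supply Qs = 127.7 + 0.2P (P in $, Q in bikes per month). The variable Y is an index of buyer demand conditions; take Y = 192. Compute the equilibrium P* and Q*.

With Y = 192, demand is Qd = 282.75 - 0.5P.
Set Qd = Qs: 282.75 - 0.5P = 127.7 + 0.2P, so 155.05 = 0.7P and P* = 221.5.
Substitute back: Q* = 282.75 - 0.5(221.5) = 172.

P* = 221.5, Q* = 172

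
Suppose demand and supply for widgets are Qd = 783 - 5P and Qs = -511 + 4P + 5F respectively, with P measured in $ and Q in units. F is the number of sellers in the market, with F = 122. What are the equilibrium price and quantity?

P* = 76, Q* = 403

With F = 122, supply is Qs = 99 + 4P.
Set Qd = Qs: 783 - 5P = 99 + 4P, so 684 = 9P and P* = 76.
Substitute back: Q* = 783 - 5(76) = 403.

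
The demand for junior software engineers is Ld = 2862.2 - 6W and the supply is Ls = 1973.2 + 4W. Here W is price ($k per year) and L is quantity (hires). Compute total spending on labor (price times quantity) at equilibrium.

Total spending on labor = 207030.32

At equilibrium Ld = Ls, so 2862.2 - 6W = 1973.2 + 4W; collecting terms, 889 = 10W and W* = 88.9.
From the demand curve, L* = 2862.2 - 6(88.9) = 2328.8.
Total spending on labor = W* × L* = 88.9 × 2328.8 = 207030.32.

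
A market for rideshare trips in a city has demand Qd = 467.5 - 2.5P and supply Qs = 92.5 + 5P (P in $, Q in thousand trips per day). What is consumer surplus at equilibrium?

Consumer surplus = 23461.25

Equating demand and supply, 467.5 - 2.5P = 92.5 + 5P gives 7.5P = 375, so P* = 50.
Substitute back: Q* = 467.5 - 2.5(50) = 342.5.
Demand choke price (Qd = 0): P = 467.5/2.5 = 187. Consumer surplus = ½ × (187 - 50) × 342.5 = 23461.25.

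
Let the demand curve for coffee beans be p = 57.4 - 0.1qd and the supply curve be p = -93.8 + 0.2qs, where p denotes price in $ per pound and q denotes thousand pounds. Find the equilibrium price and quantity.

p* = 7, q* = 504

In direct form, qd = 574 - 10p and qs = 469 + 5p.
Equating demand and supply, 574 - 10p = 469 + 5p gives 15p = 105, so p* = 7.
From the demand curve, q* = 574 - 10(7) = 504.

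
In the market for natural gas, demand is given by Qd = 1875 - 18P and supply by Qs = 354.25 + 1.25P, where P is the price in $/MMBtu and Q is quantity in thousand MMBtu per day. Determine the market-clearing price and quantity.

P* = 79, Q* = 453

Set Qd = Qs: 1875 - 18P = 354.25 + 1.25P, so 1520.75 = 19.25P and P* = 79.
Substitute back: Q* = 1875 - 18(79) = 453.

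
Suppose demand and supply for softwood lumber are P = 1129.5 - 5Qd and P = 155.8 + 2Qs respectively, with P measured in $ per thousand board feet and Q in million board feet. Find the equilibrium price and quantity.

Solving each curve for Q: Qd = 225.9 - 0.2P and Qs = -77.9 + 0.5P.
Equating demand and supply, 225.9 - 0.2P = -77.9 + 0.5P gives 0.7P = 303.8, so P* = 434.
Plugging P* into demand: Q* = 225.9 - 0.2(434) = 139.1.

P* = 434, Q* = 139.1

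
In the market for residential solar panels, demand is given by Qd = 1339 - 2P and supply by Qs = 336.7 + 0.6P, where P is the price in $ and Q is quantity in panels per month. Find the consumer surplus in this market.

The market clears where 1339 - 2P = 336.7 + 0.6P. Rearranging, 2.6P = 1002.3, hence P* = 385.5.
From the demand curve, Q* = 1339 - 2(385.5) = 568.
Demand choke price (Qd = 0): P = 1339/2 = 669.5. Consumer surplus = ½ × (669.5 - 385.5) × 568 = 80656.

Consumer surplus = 80656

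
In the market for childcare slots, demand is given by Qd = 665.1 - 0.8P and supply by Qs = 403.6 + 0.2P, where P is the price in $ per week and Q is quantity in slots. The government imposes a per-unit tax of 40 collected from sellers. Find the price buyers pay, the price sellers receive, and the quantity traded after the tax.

With a tax of 40 on sellers, they supply based on the net price P_s = P_b - 40, so Qs = 395.6 + 0.2P_b.
Market clearing requires 665.1 - 0.8P_b = 395.6 + 0.2P_b; hence 269.5 = P_b and P_b = 269.5.
Then P_s = 269.5 - 40 = 229.5 and Q = 665.1 - 0.8(269.5) = 449.5.

P_b = 269.5, P_s = 229.5, Q = 449.5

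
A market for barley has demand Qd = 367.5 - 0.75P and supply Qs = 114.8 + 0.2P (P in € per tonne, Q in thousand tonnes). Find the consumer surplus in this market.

Consumer surplus = 18816

Set Qd = Qs: 367.5 - 0.75P = 114.8 + 0.2P, so 252.7 = 0.95P and P* = 266.
Substitute back: Q* = 367.5 - 0.75(266) = 168.
Demand choke price (Qd = 0): P = 367.5/0.75 = 490. Consumer surplus = ½ × (490 - 266) × 168 = 18816.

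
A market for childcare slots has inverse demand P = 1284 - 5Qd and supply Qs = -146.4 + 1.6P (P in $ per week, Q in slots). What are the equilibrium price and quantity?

P* = 224, Q* = 212

Inverting to quantity form: Qd = 256.8 - 0.2P.
Set Qd = Qs: 256.8 - 0.2P = -146.4 + 1.6P, so 403.2 = 1.8P and P* = 224.
Plugging P* into demand: Q* = 256.8 - 0.2(224) = 212.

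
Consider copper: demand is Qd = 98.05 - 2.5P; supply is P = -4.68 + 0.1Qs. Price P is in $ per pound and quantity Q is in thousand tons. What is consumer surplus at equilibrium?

Consumer surplus = 1541.768

In direct form, Qs = 46.8 + 10P.
At equilibrium Qd = Qs, so 98.05 - 2.5P = 46.8 + 10P; collecting terms, 51.25 = 12.5P and P* = 4.1.
Substitute back: Q* = 98.05 - 2.5(4.1) = 87.8.
Demand choke price (Qd = 0): P = 98.05/2.5 = 39.22. Consumer surplus = ½ × (39.22 - 4.1) × 87.8 = 1541.768.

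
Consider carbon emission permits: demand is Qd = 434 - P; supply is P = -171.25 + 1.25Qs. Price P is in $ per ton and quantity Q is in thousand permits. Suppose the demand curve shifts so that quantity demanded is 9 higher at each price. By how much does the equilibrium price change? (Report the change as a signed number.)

In direct form, Qs = 137 + 0.8P.
Equating demand and supply, 434 - P = 137 + 0.8P gives 1.8P = 297, so P* = 165.
From the demand curve, Q* = 434 - 165 = 269.
After the shift, demand is Qd = 443 - P.
Re-solving, 1.8P = 306 gives P = 170 and Q = 273.
ΔP = 170 - 165 = 5.

ΔP = 5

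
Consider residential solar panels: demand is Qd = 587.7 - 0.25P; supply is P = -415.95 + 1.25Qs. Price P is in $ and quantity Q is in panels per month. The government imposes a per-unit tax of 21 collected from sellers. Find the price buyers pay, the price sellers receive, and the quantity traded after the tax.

In direct form, Qs = 332.76 + 0.8P.
With a tax of 21 on sellers, they supply based on the net price P_s = P_b - 21, so Qs = 315.96 + 0.8P_b.
Market clearing requires 587.7 - 0.25P_b = 315.96 + 0.8P_b; hence 271.74 = 1.05P_b and P_b = 258.8.
So P_s = 237.8 and the quantity traded is Q = 587.7 - 0.25(258.8) = 523.

P_b = 258.8, P_s = 237.8, Q = 523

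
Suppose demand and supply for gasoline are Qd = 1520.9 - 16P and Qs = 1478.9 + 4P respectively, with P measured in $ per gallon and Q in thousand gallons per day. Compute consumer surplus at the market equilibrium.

Consumer surplus = 69126.9153125

The market clears where 1520.9 - 16P = 1478.9 + 4P. Rearranging, 20P = 42, hence P* = 2.1.
Plugging P* into demand: Q* = 1520.9 - 16(2.1) = 1487.3.
Demand choke price (Qd = 0): P = 1520.9/16 = 95.05625. Consumer surplus = ½ × (95.05625 - 2.1) × 1487.3 = 69126.9153125.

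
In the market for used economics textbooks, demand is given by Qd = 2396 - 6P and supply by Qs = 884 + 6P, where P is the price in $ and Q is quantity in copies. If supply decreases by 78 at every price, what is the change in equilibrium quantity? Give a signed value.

ΔQ = -39

The market clears where 2396 - 6P = 884 + 6P. Rearranging, 12P = 1512, hence P* = 126.
Substitute back: Q* = 2396 - 6(126) = 1640.
After the shift, supply is Qs = 806 + 6P.
Re-solving, 12P = 1590 gives P = 132.5 and Q = 1601.
ΔQ = 1601 - 1640 = -39.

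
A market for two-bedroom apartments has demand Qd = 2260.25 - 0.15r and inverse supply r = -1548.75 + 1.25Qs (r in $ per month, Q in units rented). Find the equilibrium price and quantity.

r* = 1075, Q* = 2099

Inverting to quantity form: Qs = 1239 + 0.8r.
Set Qd = Qs: 2260.25 - 0.15r = 1239 + 0.8r, so 1021.25 = 0.95r and r* = 1075.
Substitute back: Q* = 2260.25 - 0.15(1075) = 2099.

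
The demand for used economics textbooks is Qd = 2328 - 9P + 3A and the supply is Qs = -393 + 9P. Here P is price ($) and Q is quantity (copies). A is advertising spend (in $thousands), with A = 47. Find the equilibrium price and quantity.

With A = 47, demand is Qd = 2469 - 9P.
Set Qd = Qs: 2469 - 9P = -393 + 9P, so 2862 = 18P and P* = 159.
Plugging P* into demand: Q* = 2469 - 9(159) = 1038.

P* = 159, Q* = 1038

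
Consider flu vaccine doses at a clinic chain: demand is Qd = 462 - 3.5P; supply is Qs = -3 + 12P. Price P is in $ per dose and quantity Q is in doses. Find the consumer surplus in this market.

The market clears where 462 - 3.5P = -3 + 12P. Rearranging, 15.5P = 465, hence P* = 30.
Plugging P* into demand: Q* = 462 - 3.5(30) = 357.
Demand choke price (Qd = 0): P = 462/3.5 = 132. Consumer surplus = ½ × (132 - 30) × 357 = 18207.

Consumer surplus = 18207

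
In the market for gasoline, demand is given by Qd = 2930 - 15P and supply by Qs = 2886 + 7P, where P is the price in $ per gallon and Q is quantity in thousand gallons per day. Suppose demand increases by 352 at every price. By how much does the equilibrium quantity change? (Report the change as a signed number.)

Equating demand and supply, 2930 - 15P = 2886 + 7P gives 22P = 44, so P* = 2.
Then Q* = 2930 - 15(2) = 2900.
After the shift, demand is Qd = 3282 - 15P.
New equilibrium: 396 = 22P, so P = 18 and Q = 3012.
ΔQ = 3012 - 2900 = 112.

ΔQ = 112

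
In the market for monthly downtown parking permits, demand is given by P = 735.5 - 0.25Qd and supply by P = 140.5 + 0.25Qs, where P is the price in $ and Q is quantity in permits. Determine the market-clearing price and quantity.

P* = 438, Q* = 1190

Rewriting in direct form: Qd = 2942 - 4P and Qs = -562 + 4P.
The market clears where 2942 - 4P = -562 + 4P. Rearranging, 8P = 3504, hence P* = 438.
Substitute back: Q* = 2942 - 4(438) = 1190.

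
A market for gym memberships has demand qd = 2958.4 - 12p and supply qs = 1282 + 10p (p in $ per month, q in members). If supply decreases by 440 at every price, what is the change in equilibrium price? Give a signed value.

The market clears where 2958.4 - 12p = 1282 + 10p. Rearranging, 22p = 1676.4, hence p* = 76.2.
From the demand curve, q* = 2958.4 - 12(76.2) = 2044.
After the shift, supply is qs = 842 + 10p.
The new intersection has 2116.4 = 22p, i.e. p = 96.2, q = 1804.
Δp = 96.2 - 76.2 = 20.

Δp = 20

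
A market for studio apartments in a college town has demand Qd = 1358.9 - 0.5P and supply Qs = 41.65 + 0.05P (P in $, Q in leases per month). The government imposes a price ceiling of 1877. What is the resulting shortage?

Shortage = 284.9

At P = 1877: Qd = 420.4 and Qs = 135.5.
Shortage = Qd - Qs = 420.4 - 135.5 = 284.9.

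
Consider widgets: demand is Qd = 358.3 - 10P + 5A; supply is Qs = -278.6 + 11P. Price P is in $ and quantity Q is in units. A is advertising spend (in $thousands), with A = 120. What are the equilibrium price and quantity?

P* = 58.9, Q* = 369.3

With A = 120, demand is Qd = 958.3 - 10P.
At equilibrium Qd = Qs, so 958.3 - 10P = -278.6 + 11P; collecting terms, 1236.9 = 21P and P* = 58.9.
Plugging P* into demand: Q* = 958.3 - 10(58.9) = 369.3.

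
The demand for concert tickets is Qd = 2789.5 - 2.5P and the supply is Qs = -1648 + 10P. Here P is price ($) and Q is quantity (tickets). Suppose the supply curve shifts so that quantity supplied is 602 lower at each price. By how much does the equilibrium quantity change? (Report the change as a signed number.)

ΔQ = -120.4

The market clears where 2789.5 - 2.5P = -1648 + 10P. Rearranging, 12.5P = 4437.5, hence P* = 355.
From the demand curve, Q* = 2789.5 - 2.5(355) = 1902.
After the shift, supply is Qs = -2250 + 10P.
The new intersection has 5039.5 = 12.5P, i.e. P = 403.16, Q = 1781.6.
ΔQ = 1781.6 - 1902 = -120.4.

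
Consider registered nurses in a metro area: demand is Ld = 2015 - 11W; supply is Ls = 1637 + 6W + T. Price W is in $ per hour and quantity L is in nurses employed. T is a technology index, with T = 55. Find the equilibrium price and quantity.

W* = 19, L* = 1806

With T = 55, supply is Ls = 1692 + 6W.
Equating demand and supply, 2015 - 11W = 1692 + 6W gives 17W = 323, so W* = 19.
Then L* = 2015 - 11(19) = 1806.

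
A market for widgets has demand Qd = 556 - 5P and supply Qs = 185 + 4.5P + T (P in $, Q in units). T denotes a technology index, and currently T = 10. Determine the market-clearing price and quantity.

With T = 10, supply is Qs = 195 + 4.5P.
Set Qd = Qs: 556 - 5P = 195 + 4.5P, so 361 = 9.5P and P* = 38.
Plugging P* into demand: Q* = 556 - 5(38) = 366.

P* = 38, Q* = 366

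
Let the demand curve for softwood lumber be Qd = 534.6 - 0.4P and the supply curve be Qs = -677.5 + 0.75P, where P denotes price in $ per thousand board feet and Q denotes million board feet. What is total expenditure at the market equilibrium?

Total expenditure = 119102

Set Qd = Qs: 534.6 - 0.4P = -677.5 + 0.75P, so 1212.1 = 1.15P and P* = 1054.
Then Q* = 534.6 - 0.4(1054) = 113.
Total expenditure = P* × Q* = 1054 × 113 = 119102.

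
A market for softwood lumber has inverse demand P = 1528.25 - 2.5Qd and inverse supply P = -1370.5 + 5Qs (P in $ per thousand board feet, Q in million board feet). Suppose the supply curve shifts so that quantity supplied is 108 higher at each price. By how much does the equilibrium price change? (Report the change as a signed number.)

ΔP = -180

Rewriting in direct form: Qd = 611.3 - 0.4P and Qs = 274.1 + 0.2P.
The market clears where 611.3 - 0.4P = 274.1 + 0.2P. Rearranging, 0.6P = 337.2, hence P* = 562.
Then Q* = 611.3 - 0.4(562) = 386.5.
After the shift, supply is Qs = 382.1 + 0.2P.
The new intersection has 229.2 = 0.6P, i.e. P = 382, Q = 458.5.
ΔP = 382 - 562 = -180.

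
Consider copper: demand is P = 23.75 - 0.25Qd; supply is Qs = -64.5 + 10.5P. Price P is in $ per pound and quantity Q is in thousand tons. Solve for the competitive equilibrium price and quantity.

P* = 11, Q* = 51

Solving each curve for Q: Qd = 95 - 4P.
Set Qd = Qs: 95 - 4P = -64.5 + 10.5P, so 159.5 = 14.5P and P* = 11.
From the demand curve, Q* = 95 - 4(11) = 51.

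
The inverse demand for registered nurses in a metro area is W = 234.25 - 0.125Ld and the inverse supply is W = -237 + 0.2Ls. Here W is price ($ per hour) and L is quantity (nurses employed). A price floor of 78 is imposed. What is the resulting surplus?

Surplus = 325

In direct form, Ld = 1874 - 8W and Ls = 1185 + 5W.
With W fixed at 78, quantity demanded is 1250 and quantity supplied is 1575.
Surplus = Ls - Ld = 1575 - 1250 = 325.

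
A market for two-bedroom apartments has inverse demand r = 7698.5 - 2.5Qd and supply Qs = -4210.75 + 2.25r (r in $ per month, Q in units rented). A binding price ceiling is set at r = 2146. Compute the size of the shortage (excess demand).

In direct form, Qd = 3079.4 - 0.4r.
At r = 2146: Qd = 2221 and Qs = 617.75.
Shortage = Qd - Qs = 2221 - 617.75 = 1603.25.

Shortage = 1603.25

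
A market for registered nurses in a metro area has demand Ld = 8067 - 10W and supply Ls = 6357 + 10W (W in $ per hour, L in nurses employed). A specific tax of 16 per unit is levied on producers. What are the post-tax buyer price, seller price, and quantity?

W_b = 93.5, W_s = 77.5, L = 7132

The tax drives a wedge W_b - W_s = 16. Substituting W_s = W_b - 16 into supply: Ls = 6197 + 10W_b.
Market clearing requires 8067 - 10W_b = 6197 + 10W_b; hence 1870 = 20W_b and W_b = 93.5.
So W_s = 77.5 and the quantity traded is L = 8067 - 10(93.5) = 7132.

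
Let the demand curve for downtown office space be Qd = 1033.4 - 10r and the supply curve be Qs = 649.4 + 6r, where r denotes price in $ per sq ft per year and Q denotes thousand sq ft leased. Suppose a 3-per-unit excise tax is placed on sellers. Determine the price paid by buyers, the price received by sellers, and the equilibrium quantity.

r_b = 25.125, r_s = 22.125, Q = 782.15

With a tax of 3 on sellers, they supply based on the net price r_s = r_b - 3, so Qs = 631.4 + 6r_b.
Equate demand and the shifted supply: 1033.4 - 10r_b = 631.4 + 6r_b, giving 16r_b = 402, so r_b = 25.125.
So r_s = 22.125 and the quantity traded is Q = 1033.4 - 10(25.125) = 782.15.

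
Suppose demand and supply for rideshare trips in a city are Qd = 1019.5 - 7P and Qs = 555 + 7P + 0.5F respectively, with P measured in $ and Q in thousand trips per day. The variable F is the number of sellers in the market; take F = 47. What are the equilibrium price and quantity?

P* = 31.5, Q* = 799

With F = 47, supply is Qs = 578.5 + 7P.
Set Qd = Qs: 1019.5 - 7P = 578.5 + 7P, so 441 = 14P and P* = 31.5.
Substitute back: Q* = 1019.5 - 7(31.5) = 799.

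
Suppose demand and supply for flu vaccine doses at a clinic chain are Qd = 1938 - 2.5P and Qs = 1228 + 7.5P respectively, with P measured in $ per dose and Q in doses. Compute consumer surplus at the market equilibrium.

Consumer surplus = 619872.05

Equating demand and supply, 1938 - 2.5P = 1228 + 7.5P gives 10P = 710, so P* = 71.
Plugging P* into demand: Q* = 1938 - 2.5(71) = 1760.5.
Demand choke price (Qd = 0): P = 1938/2.5 = 775.2. Consumer surplus = ½ × (775.2 - 71) × 1760.5 = 619872.05.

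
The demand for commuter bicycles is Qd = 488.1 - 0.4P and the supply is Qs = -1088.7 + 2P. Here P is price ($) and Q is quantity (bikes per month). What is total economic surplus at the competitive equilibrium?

At equilibrium Qd = Qs, so 488.1 - 0.4P = -1088.7 + 2P; collecting terms, 1576.8 = 2.4P and P* = 657.
Plugging P* into demand: Q* = 488.1 - 0.4(657) = 225.3.
Demand choke price = 1220.25; supply choke price = 544.35. CS = ½(1220.25 - 657)(225.3) = 63450.1125; PS = ½(657 - 544.35)(225.3) = 12690.0225. Total surplus = 76140.135.

Total surplus = 76140.135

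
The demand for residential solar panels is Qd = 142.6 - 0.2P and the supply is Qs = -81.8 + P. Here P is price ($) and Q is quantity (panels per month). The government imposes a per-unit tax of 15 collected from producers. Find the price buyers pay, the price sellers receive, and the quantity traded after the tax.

P_b = 199.5, P_s = 184.5, Q = 102.7

With a tax of 15 on producers, they supply based on the net price P_s = P_b - 15, so Qs = -96.8 + P_b.
Equate demand and the shifted supply: 142.6 - 0.2P_b = -96.8 + P_b, giving 1.2P_b = 239.4, so P_b = 199.5.
Then P_s = 199.5 - 15 = 184.5 and Q = 142.6 - 0.2(199.5) = 102.7.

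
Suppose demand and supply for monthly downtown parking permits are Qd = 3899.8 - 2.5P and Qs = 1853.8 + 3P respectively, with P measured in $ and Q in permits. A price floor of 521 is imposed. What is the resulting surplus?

Surplus = 819.5

Evaluating both curves at the floor price 521 gives Qd = 2597.3, Qs = 3416.8.
Surplus = Qs - Qd = 3416.8 - 2597.3 = 819.5.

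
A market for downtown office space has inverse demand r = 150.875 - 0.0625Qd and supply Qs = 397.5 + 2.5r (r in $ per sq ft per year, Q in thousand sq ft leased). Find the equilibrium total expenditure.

Rewriting in direct form: Qd = 2414 - 16r.
The market clears where 2414 - 16r = 397.5 + 2.5r. Rearranging, 18.5r = 2016.5, hence r* = 109.
Then Q* = 2414 - 16(109) = 670.
Total expenditure = r* × Q* = 109 × 670 = 73030.

Total expenditure = 73030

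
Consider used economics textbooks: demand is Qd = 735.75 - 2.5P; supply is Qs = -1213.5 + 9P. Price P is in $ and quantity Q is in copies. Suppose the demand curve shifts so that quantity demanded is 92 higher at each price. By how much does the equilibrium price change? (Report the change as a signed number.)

ΔP = 8

At equilibrium Qd = Qs, so 735.75 - 2.5P = -1213.5 + 9P; collecting terms, 1949.25 = 11.5P and P* = 169.5.
Substitute back: Q* = 735.75 - 2.5(169.5) = 312.
After the shift, demand is Qd = 827.75 - 2.5P.
The new intersection has 2041.25 = 11.5P, i.e. P = 177.5, Q = 384.
ΔP = 177.5 - 169.5 = 8.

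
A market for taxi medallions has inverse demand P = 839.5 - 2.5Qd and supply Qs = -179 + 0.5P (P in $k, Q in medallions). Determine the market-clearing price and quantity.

Inverting to quantity form: Qd = 335.8 - 0.4P.
Set Qd = Qs: 335.8 - 0.4P = -179 + 0.5P, so 514.8 = 0.9P and P* = 572.
Plugging P* into demand: Q* = 335.8 - 0.4(572) = 107.

P* = 572, Q* = 107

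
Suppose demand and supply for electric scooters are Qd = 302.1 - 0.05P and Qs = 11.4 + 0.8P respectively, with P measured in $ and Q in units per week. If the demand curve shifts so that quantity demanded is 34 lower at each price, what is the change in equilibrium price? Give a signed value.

ΔP = -40

Set Qd = Qs: 302.1 - 0.05P = 11.4 + 0.8P, so 290.7 = 0.85P and P* = 342.
From the demand curve, Q* = 302.1 - 0.05(342) = 285.
After the shift, demand is Qd = 268.1 - 0.05P.
Re-solving, 0.85P = 256.7 gives P = 302 and Q = 253.
ΔP = 302 - 342 = -40.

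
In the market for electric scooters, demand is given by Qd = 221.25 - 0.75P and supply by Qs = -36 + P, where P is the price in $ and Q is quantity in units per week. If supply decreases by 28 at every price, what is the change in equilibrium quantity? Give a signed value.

ΔQ = -12

Set Qd = Qs: 221.25 - 0.75P = -36 + P, so 257.25 = 1.75P and P* = 147.
Then Q* = 221.25 - 0.75(147) = 111.
After the shift, supply is Qs = -64 + P.
The new intersection has 285.25 = 1.75P, i.e. P = 163, Q = 99.
ΔQ = 99 - 111 = -12.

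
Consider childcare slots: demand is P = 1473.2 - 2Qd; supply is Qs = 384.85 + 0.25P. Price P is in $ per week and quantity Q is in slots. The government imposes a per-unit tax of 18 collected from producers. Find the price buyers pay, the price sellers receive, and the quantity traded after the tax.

Inverting to quantity form: Qd = 736.6 - 0.5P.
Producers keep P_s = P_b - 18 per unit, so supply in terms of the buyer price is Qs = 380.35 + 0.25P_b.
Equate demand and the shifted supply: 736.6 - 0.5P_b = 380.35 + 0.25P_b, giving 0.75P_b = 356.25, so P_b = 475.
Then P_s = 475 - 18 = 457 and Q = 736.6 - 0.5(475) = 499.1.

P_b = 475, P_s = 457, Q = 499.1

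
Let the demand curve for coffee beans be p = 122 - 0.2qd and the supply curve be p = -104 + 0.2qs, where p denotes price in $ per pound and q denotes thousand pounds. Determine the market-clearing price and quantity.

p* = 9, q* = 565

Rewriting in direct form: qd = 610 - 5p and qs = 520 + 5p.
Set qd = qs: 610 - 5p = 520 + 5p, so 90 = 10p and p* = 9.
Then q* = 610 - 5(9) = 565.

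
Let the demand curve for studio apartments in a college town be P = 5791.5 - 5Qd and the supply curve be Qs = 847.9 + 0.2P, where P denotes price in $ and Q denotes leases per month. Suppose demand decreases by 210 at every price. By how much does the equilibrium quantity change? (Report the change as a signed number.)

ΔQ = -105

Inverting to quantity form: Qd = 1158.3 - 0.2P.
Set Qd = Qs: 1158.3 - 0.2P = 847.9 + 0.2P, so 310.4 = 0.4P and P* = 776.
From the demand curve, Q* = 1158.3 - 0.2(776) = 1003.1.
After the shift, demand is Qd = 948.3 - 0.2P.
New equilibrium: 100.4 = 0.4P, so P = 251 and Q = 898.1.
ΔQ = 898.1 - 1003.1 = -105.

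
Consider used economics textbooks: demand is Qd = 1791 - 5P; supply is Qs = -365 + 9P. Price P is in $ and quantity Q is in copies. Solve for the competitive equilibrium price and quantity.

The market clears where 1791 - 5P = -365 + 9P. Rearranging, 14P = 2156, hence P* = 154.
From the demand curve, Q* = 1791 - 5(154) = 1021.

P* = 154, Q* = 1021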